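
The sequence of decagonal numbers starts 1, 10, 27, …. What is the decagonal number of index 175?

175·(4·175 − 3) = 175·697 = 121975.

121975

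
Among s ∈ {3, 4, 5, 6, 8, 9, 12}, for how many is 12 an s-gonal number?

2

s = 3: P(3, 4) = 10 and P(3, 5) = 15; 12 is not s-gonal.
s = 4: P(4, 3) = 9 and P(4, 4) = 16; 12 is not s-gonal.
s = 5: P(5, 3) = 12. ✓
s = 6: P(6, 2) = 6 and P(6, 3) = 15; 12 is not s-gonal.
s = 8: P(8, 2) = 8 and P(8, 3) = 21; 12 is not s-gonal.
s = 9: P(9, 2) = 9 and P(9, 3) = 24; 12 is not s-gonal.
s = 12: P(12, 2) = 12. ✓
Hits: s ∈ {5, 12} → 2.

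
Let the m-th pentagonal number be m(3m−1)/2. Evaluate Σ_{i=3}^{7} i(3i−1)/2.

Σ i(3i−1)/2 = (3Σi² − Σi) / 2 over i = 3..7.
Σi = 28 − 3 = 25 and Σi² = 140 − 5 = 135.
(3·135 − 1·25) / 2 = 380/2 = 190.

190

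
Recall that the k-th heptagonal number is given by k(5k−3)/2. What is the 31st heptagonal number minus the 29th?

297

31·(5·31 − 3)/2 = 2356 and 29·(5·29 − 3)/2 = 2059.
Difference: 2356 − 2059 = 297.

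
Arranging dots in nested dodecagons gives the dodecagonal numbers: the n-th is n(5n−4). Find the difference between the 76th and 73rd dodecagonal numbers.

76·(5·76 − 4) = 28576 and 73·(5·73 − 4) = 26353.
Difference: 28576 − 26353 = 2223.

2223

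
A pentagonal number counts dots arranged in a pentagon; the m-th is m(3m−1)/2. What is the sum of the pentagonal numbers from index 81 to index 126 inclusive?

748926

Σ i(3i−1)/2 = (3Σi² − Σi) / 2 over i = 81..126.
Σi = 8001 − 3240 = 4761 and Σi² = 674751 − 173880 = 500871.
(3·500871 − 1·4761) / 2 = 1497852/2 = 748926.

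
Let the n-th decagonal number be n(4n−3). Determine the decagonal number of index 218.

218·(4·218 − 3) = 218·869 = 189442.

189442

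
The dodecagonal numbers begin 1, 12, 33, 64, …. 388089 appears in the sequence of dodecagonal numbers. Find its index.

Set n(5n−4) = 388089, giving 5n² − 4n − 388089 = 0.
The discriminant is 16 + 20·388089 = 7761796, and √7761796 = 2786.
So n = (4 + 2786) / 10 = 2790/10 = 279.

279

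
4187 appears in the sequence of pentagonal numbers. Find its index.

Set n(3n−1)/2 = 4187, giving 3n² − n − 8374 = 0.
The discriminant is 1 + 24·4187 = 100489, and √100489 = 317.
So n = (1 + 317) / 6 = 318/6 = 53.

53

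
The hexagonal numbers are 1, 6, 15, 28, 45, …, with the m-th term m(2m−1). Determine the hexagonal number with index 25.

1225

The 25th hexagonal number is n(2n−1) with n = 25.
25·(2·25 − 1) = 25·49 = 1225.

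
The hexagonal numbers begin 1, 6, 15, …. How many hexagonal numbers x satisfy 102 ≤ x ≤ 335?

6

The n-th hexagonal number is n(2n−1).
Smallest index with value ≥ 102: n = 8 (giving 120).
Largest index with value ≤ 335: n = 13 (giving 325).
Indices 8 through 13: 6 terms.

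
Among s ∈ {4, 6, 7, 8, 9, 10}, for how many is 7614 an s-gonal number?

1

s = 4: P(4, 87) = 7569 and P(4, 88) = 7744; 7614 is not s-gonal.
s = 6: P(6, 61) = 7381 and P(6, 62) = 7626; 7614 is not s-gonal.
s = 7: P(7, 55) = 7480 and P(7, 56) = 7756; 7614 is not s-gonal.
s = 8: P(8, 50) = 7400 and P(8, 51) = 7701; 7614 is not s-gonal.
s = 9: P(9, 47) = 7614. ✓
s = 10: P(10, 44) = 7612 and P(10, 45) = 7965; 7614 is not s-gonal.
Hits: s ∈ {9} → 1.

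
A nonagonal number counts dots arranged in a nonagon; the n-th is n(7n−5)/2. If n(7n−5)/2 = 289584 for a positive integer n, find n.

288

Set n(7n−5)/2 = 289584, giving 7n² − 5n − 579168 = 0.
So n = (5 + 4027) / 14 = 4032/14 = 288.
Check: 288·(7·288 − 5)/2 = 289584. ✓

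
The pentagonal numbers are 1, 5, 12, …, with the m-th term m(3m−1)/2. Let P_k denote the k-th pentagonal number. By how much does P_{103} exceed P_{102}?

Consecutive pentagonal numbers differ by 3n − 2: here 3·103 − 2 = 307.

307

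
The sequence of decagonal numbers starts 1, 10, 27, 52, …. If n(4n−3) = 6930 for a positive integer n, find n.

Set n(4n−3) = 6930, giving 4n² − 3n − 6930 = 0.
So n = (3 + 333) / 8 = 336/8 = 42.

42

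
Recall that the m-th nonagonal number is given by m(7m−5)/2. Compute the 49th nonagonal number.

8281

The 49th nonagonal number is n(7n−5)/2 with n = 49.
49·(7·49 − 5)/2 = 49·338/2 = 49·169 = 8281.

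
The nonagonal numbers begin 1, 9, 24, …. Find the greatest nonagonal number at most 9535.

Solve n(7n−5)/2 ≤ 9535 for integer n.
n = 52 gives 9334 ≤ 9535, while n = 53 gives 9699 > 9535; so the answer is 9334.

9334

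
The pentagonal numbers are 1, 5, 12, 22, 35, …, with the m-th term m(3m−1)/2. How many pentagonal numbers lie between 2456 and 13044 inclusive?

53

The n-th pentagonal number is n(3n−1)/2.
Smallest index with value ≥ 2456: n = 41 (giving 2501).
Largest index with value ≤ 13044: n = 93 (giving 12927).
Indices 41 through 93: 53 terms.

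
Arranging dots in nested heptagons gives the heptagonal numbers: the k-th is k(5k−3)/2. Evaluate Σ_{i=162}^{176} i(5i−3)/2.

1067935

Σ i(5i−3)/2 = (5Σi² − 3Σi) / 2 over i = 162..176.
Σi = 15576 − 13041 = 2535 and Σi² = 1832776 − 1404081 = 428695.
(5·428695 − 3·2535) / 2 = 2135870/2 = 1067935.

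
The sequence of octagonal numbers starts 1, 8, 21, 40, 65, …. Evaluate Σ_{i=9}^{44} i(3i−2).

85590

Σ i(3i−2) = 3Σi² − 2Σi over i = 9..44.
Σi = 990 − 36 = 954 and Σi² = 29370 − 204 = 29166.
3·29166 − 2·954 = 85590.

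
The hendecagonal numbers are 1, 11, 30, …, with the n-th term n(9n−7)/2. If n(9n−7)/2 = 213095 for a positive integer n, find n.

Set n(9n−7)/2 = 213095, giving 9n² − 7n − 426190 = 0.
So n = (7 + 3917) / 18 = 3924/18 = 218.
Check: 218·(9·218 − 7)/2 = 213095. ✓

218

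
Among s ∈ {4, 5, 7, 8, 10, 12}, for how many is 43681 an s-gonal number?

2

s = 4: P(4, 209) = 43681. ✓
s = 5: P(5, 170) = 43265 and P(5, 171) = 43776; 43681 is not s-gonal.
s = 7: P(7, 132) = 43362 and P(7, 133) = 44023; 43681 is not s-gonal.
s = 8: P(8, 121) = 43681. ✓
s = 10: P(10, 104) = 42952 and P(10, 105) = 43785; 43681 is not s-gonal.
s = 12: P(12, 93) = 42873 and P(12, 94) = 43804; 43681 is not s-gonal.
Hits: s ∈ {4, 8} → 2.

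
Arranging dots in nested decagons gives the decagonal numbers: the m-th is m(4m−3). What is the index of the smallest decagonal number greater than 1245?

Solve n(4n−3) > 1245 for integer n.
The largest n with value ≤ 1245 is 18 (since 1242 ≤ 1245 < 1387), so the first above is n = 19, value 1387.

19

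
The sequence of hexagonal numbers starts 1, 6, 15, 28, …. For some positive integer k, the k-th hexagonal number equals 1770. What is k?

Set n(2n−1) = 1770, giving 2n² − n − 1770 = 0.
The discriminant is 1 + 8·1770 = 14161, and √14161 = 119.
So n = (1 + 119) / 4 = 120/4 = 30.

30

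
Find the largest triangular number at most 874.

Solve n(n+1)/2 ≤ 874 for integer n.
n = 41 gives 861 ≤ 874, while n = 42 gives 903 > 874; so the answer is 861.

861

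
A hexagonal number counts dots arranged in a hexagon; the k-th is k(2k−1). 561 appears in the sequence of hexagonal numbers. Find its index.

Set n(2n−1) = 561, giving 2n² − n − 561 = 0.
The discriminant is 1 + 8·561 = 4489, and √4489 = 67.
So n = (1 + 67) / 4 = 68/4 = 17.

17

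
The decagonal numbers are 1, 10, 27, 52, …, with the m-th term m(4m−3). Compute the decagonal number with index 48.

9072

The 48th decagonal number is n(4n−3) with n = 48.
48·(4·48 − 3) = 48·189 = 9072.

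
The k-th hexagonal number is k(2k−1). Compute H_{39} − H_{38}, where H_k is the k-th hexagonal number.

153

Consecutive hexagonal numbers differ by 4n − 3: here 4·39 − 3 = 153.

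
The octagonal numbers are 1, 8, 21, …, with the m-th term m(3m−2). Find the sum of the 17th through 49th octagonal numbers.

Σ i(3i−2) = 3Σi² − 2Σi over i = 17..49.
Σi = 1225 − 136 = 1089 and Σi² = 40425 − 1496 = 38929.
3·38929 − 2·1089 = 114609.

114609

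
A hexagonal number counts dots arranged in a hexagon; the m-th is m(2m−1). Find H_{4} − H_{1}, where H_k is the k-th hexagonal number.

27

4·(2·4 − 1) = 28 and 1·(2·1 − 1) = 1.
Difference: 28 − 1 = 27.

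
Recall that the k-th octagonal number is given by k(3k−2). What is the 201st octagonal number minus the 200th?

Consecutive octagonal numbers differ by 6n − 5: here 6·201 − 5 = 1201.

1201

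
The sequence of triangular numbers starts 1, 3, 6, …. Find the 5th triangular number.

5·6/2 = 30/2 = 15.

15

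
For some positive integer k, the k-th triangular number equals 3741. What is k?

86

Set n(n+1)/2 = 3741, giving n² + n − 7482 = 0.
The discriminant is 1 + 8·3741 = 29929, and √29929 = 173.
So n = (-1 + 173) / 2 = 172/2 = 86.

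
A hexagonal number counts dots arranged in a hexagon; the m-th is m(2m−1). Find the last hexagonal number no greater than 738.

Solve n(2n−1) ≤ 738 for integer n.
n = 19 gives 703 ≤ 738, while n = 20 gives 780 > 738; so the answer is 703.

703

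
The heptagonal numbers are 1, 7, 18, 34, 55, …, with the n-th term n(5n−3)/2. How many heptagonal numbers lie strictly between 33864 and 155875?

The n-th heptagonal number is n(5n−3)/2.
Smallest index with value > 33864: n = 117 (giving 34047).
Largest index with value < 155875: n = 249 (giving 154629).
Indices 117 through 249: 133 terms.

133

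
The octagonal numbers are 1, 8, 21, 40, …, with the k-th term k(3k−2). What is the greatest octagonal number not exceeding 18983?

18565

Solve n(3n−2) ≤ 18983 for integer n.
n = 79 gives 18565 ≤ 18983, while n = 80 gives 19040 > 18983; so the answer is 18565.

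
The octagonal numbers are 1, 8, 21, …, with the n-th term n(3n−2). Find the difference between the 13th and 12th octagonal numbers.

73

Consecutive octagonal numbers differ by 6n − 5: here 6·13 − 5 = 73.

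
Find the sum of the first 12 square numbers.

Σ_{i=1}^{12} i² = 12·13·25/6 = 650.

650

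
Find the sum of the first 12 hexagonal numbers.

Σ i(2i−1) = 2Σi² − Σi over i = 1..12.
Σi = 78 and Σi² = 650.
2·650 − 1·78 = 1222.

1222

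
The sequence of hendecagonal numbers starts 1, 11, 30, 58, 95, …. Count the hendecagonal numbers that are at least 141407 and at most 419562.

128

The n-th hendecagonal number is n(9n−7)/2.
Smallest index with value ≥ 141407: n = 178 (giving 141955).
Largest index with value ≤ 419562: n = 305 (giving 417545).
Indices 178 through 305: 128 terms.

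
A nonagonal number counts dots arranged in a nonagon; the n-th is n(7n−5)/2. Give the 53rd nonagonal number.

9699

The 53rd nonagonal number is n(7n−5)/2 with n = 53.
53·(7·53 − 5)/2 = 53·366/2 = 53·183 = 9699.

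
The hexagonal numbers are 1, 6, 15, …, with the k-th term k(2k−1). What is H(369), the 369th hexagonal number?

271953

369·(2·369 − 1) = 369·737 = 271953.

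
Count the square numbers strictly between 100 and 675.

15

The n-th square number is n².
Smallest index with value > 100: n = 11 (giving 121).
Largest index with value < 675: n = 25 (giving 625).
Indices 11 through 25: 15 terms.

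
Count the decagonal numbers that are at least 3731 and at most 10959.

22

The n-th decagonal number is n(4n−3).
Smallest index with value ≥ 3731: n = 31 (giving 3751).
Largest index with value ≤ 10959: n = 52 (giving 10660).
Indices 31 through 52: 22 terms.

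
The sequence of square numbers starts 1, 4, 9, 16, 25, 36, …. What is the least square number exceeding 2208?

Solve n² > 2208 for integer n.
The largest n with value ≤ 2208 is 46 (since 2116 ≤ 2208 < 2209), so the first above is n = 47, value 2209.

2209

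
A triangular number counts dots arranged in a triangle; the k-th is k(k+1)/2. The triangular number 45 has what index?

9

Set n(n+1)/2 = 45, giving n² + n − 90 = 0.
So n = (-1 + 19) / 2 = 18/2 = 9.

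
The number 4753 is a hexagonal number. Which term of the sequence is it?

49

Set n(2n−1) = 4753, giving 2n² − n − 4753 = 0.
So n = (1 + 195) / 4 = 196/4 = 49.
Check: 49·(2·49 − 1) = 4753. ✓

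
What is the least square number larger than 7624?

Solve n² > 7624 for integer n.
The largest n with value ≤ 7624 is 87 (since 7569 ≤ 7624 < 7744), so the first above is n = 88, value 7744.

7744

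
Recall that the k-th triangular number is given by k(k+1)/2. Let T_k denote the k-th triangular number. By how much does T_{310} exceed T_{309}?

Consecutive triangular numbers differ by n: T_{310} − T_{309} = 310.

310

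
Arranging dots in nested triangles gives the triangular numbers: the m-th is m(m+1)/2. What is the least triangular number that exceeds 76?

78

Solve n(n+1)/2 > 76 for integer n.
The largest n with value ≤ 76 is 11 (since 66 ≤ 76 < 78), so the first above is n = 12, value 78.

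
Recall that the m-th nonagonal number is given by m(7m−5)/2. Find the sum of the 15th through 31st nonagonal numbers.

31926

Σ i(7i−5)/2 = (7Σi² − 5Σi) / 2 over i = 15..31.
Σi = 496 − 105 = 391 and Σi² = 10416 − 1015 = 9401.
(7·9401 − 5·391) / 2 = 63852/2 = 31926.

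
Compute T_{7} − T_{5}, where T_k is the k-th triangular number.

7·8/2 = 28 and 5·6/2 = 15.
Difference: 28 − 15 = 13.

13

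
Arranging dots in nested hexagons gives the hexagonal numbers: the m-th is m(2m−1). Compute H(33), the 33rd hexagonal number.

2145

The 33rd hexagonal number is n(2n−1) with n = 33.
33·(2·33 − 1) = 33·65 = 2145.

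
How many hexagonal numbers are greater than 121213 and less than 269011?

120

The n-th hexagonal number is n(2n−1).
Smallest index with value > 121213: n = 247 (giving 121771).
Largest index with value < 269011: n = 366 (giving 267546).
Indices 247 through 366: 120 terms.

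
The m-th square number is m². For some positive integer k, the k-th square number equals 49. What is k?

7

We need n² = 49, so n = √49 = 7.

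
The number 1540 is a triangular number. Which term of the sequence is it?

Set n(n+1)/2 = 1540, giving n² + n − 3080 = 0.
The discriminant is 1 + 8·1540 = 12321, and √12321 = 111.
So n = (-1 + 111) / 2 = 110/2 = 55.

55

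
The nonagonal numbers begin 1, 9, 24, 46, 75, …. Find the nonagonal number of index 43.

43·(7·43 − 5)/2 = 43·296/2 = 43·148 = 6364.

6364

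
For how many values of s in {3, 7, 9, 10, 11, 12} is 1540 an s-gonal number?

2

s = 3: P(3, 55) = 1540. ✓
s = 7: P(7, 25) = 1525 and P(7, 26) = 1651; 1540 is not s-gonal.
s = 9: P(9, 21) = 1491 and P(9, 22) = 1639; 1540 is not s-gonal.
s = 10: P(10, 20) = 1540. ✓
s = 11: P(11, 18) = 1395 and P(11, 19) = 1558; 1540 is not s-gonal.
s = 12: P(12, 17) = 1377 and P(12, 18) = 1548; 1540 is not s-gonal.
Hits: s ∈ {3, 10} → 2.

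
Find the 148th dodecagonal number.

108928

The 148th dodecagonal number is n(5n−4) with n = 148.
148·(5·148 − 4) = 148·736 = 108928.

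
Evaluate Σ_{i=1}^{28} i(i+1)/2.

Σ i(i+1)/2 = (Σi² + Σi) / 2 over i = 1..28.
Σi = 406 and Σi² = 7714.
(1·7714 + 1·406) / 2 = 8120/2 = 4060.

4060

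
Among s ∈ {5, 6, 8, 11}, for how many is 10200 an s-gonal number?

1

s = 5: P(5, 82) = 10045 and P(5, 83) = 10292; 10200 is not s-gonal.
s = 6: P(6, 71) = 10011 and P(6, 72) = 10296; 10200 is not s-gonal.
s = 8: P(8, 58) = 9976 and P(8, 59) = 10325; 10200 is not s-gonal.
s = 11: P(11, 48) = 10200. ✓
Hits: s ∈ {11} → 1.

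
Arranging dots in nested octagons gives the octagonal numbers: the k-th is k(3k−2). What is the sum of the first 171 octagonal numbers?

5014746

Σ i(3i−2) = 3Σi² − 2Σi over i = 1..171.
Σi = 14706 and Σi² = 1681386.
3·1681386 − 2·14706 = 5014746.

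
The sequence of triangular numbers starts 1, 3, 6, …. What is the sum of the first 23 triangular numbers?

Σ i(i+1)/2 = (Σi² + Σi) / 2 over i = 1..23.
Σi = 276 and Σi² = 4324.
(1·4324 + 1·276) / 2 = 4600/2 = 2300.

2300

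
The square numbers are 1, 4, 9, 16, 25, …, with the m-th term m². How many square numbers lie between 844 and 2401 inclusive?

20

The n-th square number is n².
Smallest index with value ≥ 844: n = 30 (giving 900).
Largest index with value ≤ 2401: n = 49 (giving 2401).
Indices 30 through 49: 20 terms.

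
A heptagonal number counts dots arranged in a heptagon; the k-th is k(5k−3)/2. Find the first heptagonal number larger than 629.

697

Solve n(5n−3)/2 > 629 for integer n.
The largest n with value ≤ 629 is 16 (since 616 ≤ 629 < 697), so the first above is n = 17, value 697.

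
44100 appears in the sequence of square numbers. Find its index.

210

We need n² = 44100, so n = √44100 = 210.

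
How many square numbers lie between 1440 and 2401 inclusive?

The n-th square number is n².
Smallest index with value ≥ 1440: n = 38 (giving 1444).
Largest index with value ≤ 2401: n = 49 (giving 2401).
Indices 38 through 49: 12 terms.

12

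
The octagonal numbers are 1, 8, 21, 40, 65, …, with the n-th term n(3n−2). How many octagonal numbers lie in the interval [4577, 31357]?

The n-th octagonal number is n(3n−2).
Smallest index with value ≥ 4577: n = 40 (giving 4720).
Largest index with value ≤ 31357: n = 102 (giving 31008).
Indices 40 through 102: 63 terms.

63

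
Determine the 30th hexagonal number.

1770

The 30th hexagonal number is n(2n−1) with n = 30.
30·(2·30 − 1) = 30·59 = 1770.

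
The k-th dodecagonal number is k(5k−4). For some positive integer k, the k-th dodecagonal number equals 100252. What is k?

Set n(5n−4) = 100252, giving 5n² − 4n − 100252 = 0.
The discriminant is 16 + 20·100252 = 2005056, and √2005056 = 1416.
So n = (4 + 1416) / 10 = 1420/10 = 142.
Check: 142·(5·142 − 4) = 100252. ✓

142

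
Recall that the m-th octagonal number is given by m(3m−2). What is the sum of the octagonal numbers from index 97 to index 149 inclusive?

Σ i(3i−2) = 3Σi² − 2Σi over i = 97..149.
Σi = 11175 − 4656 = 6519 and Σi² = 1113775 − 299536 = 814239.
3·814239 − 2·6519 = 2429679.

2429679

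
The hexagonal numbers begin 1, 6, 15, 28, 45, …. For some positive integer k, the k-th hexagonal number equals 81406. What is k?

Set n(2n−1) = 81406, giving 2n² − n − 81406 = 0.
The discriminant is 1 + 8·81406 = 651249, and √651249 = 807.
So n = (1 + 807) / 4 = 808/4 = 202.
Check: 202·(2·202 − 1) = 81406. ✓

202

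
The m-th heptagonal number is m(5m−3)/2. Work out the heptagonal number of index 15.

The 15th heptagonal number is n(5n−3)/2 with n = 15.
15·(5·15 − 3)/2 = 15·72/2 = 15·36 = 540.

540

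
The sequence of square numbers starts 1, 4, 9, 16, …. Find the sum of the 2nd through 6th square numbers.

90

Σ_{i=2}^{6} i² = 91 − 1 = 90.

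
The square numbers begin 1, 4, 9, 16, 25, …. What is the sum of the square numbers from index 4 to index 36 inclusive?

16192

Σ_{i=4}^{36} i² = 16206 − 14 = 16192.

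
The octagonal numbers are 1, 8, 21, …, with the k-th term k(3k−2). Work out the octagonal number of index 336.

336·(3·336 − 2) = 336·1006 = 338016.

338016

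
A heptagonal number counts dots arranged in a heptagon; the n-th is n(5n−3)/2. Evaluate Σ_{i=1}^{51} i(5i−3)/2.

111826

Σ i(5i−3)/2 = (5Σi² − 3Σi) / 2 over i = 1..51.
Σi = 1326 and Σi² = 45526.
(5·45526 − 3·1326) / 2 = 223652/2 = 111826.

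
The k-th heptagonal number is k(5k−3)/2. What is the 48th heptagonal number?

48·(5·48 − 3)/2 = 48·237/2 = 5688.

5688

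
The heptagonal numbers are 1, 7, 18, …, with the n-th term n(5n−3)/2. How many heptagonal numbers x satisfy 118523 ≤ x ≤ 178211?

The n-th heptagonal number is n(5n−3)/2.
Smallest index with value ≥ 118523: n = 219 (giving 119574).
Largest index with value ≤ 178211: n = 267 (giving 177822).
Indices 219 through 267: 49 terms.

49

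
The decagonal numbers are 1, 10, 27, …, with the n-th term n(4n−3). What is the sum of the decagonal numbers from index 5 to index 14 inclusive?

Σ i(4i−3) = 4Σi² − 3Σi over i = 5..14.
Σi = 105 − 10 = 95 and Σi² = 1015 − 30 = 985.
4·985 − 3·95 = 3655.

3655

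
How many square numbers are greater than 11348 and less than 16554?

22

The n-th square number is n².
Smallest index with value > 11348: n = 107 (giving 11449).
Largest index with value < 16554: n = 128 (giving 16384).
Indices 107 through 128: 22 terms.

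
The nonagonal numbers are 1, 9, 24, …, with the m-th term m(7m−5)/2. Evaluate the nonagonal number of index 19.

1216

19·(7·19 − 5)/2 = 19·128/2 = 19·64 = 1216.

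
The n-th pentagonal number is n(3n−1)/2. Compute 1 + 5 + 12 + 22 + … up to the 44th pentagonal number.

43560

Σ i(3i−1)/2 = (3Σi² − Σi) / 2 over i = 1..44.
Σi = 990 and Σi² = 29370.
(3·29370 − 1·990) / 2 = 87120/2 = 43560.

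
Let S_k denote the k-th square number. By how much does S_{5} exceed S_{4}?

9

n² − (n−1)² = 2n − 1, so 5² − 4² = 2·5 − 1 = 9.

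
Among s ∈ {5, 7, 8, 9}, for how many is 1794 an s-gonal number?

s = 5: P(5, 34) = 1717 and P(5, 35) = 1820; 1794 is not s-gonal.
s = 7: P(7, 27) = 1782 and P(7, 28) = 1918; 1794 is not s-gonal.
s = 8: P(8, 24) = 1680 and P(8, 25) = 1825; 1794 is not s-gonal.
s = 9: P(9, 23) = 1794. ✓
Hits: s ∈ {9} → 1.

1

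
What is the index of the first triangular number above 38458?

277

Solve n(n+1)/2 > 38458 for integer n.
The largest n with value ≤ 38458 is 276 (since 38226 ≤ 38458 < 38503), so the first above is n = 277, value 38503.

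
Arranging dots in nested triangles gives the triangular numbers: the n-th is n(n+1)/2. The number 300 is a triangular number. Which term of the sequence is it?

24

Set n(n+1)/2 = 300, giving n² + n − 600 = 0.
The discriminant is 1 + 8·300 = 2401, and √2401 = 49.
So n = (-1 + 49) / 2 = 48/2 = 24.
Check: 24·25/2 = 300. ✓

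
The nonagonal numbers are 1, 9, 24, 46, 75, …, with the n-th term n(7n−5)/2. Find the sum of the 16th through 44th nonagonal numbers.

Σ i(7i−5)/2 = (7Σi² − 5Σi) / 2 over i = 16..44.
Σi = 990 − 120 = 870 and Σi² = 29370 − 1240 = 28130.
(7·28130 − 5·870) / 2 = 192560/2 = 96280.

96280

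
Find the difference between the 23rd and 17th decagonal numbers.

942

23·(4·23 − 3) = 2047 and 17·(4·17 − 3) = 1105.
Difference: 2047 − 1105 = 942.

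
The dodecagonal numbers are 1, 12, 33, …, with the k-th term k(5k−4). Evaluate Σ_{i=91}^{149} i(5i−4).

4305230

Σ i(5i−4) = 5Σi² − 4Σi over i = 91..149.
Σi = 11175 − 4095 = 7080 and Σi² = 1113775 − 247065 = 866710.
5·866710 − 4·7080 = 4305230.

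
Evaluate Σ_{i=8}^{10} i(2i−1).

Σ i(2i−1) = 2Σi² − Σi over i = 8..10.
Σi = 55 − 28 = 27 and Σi² = 385 − 140 = 245.
2·245 − 1·27 = 463.

463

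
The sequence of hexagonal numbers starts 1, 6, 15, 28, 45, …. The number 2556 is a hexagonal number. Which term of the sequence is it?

Set n(2n−1) = 2556, giving 2n² − n − 2556 = 0.
So n = (1 + 143) / 4 = 144/4 = 36.

36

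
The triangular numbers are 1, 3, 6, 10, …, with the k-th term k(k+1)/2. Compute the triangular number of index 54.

54·55/2 = 2970/2 = 1485.

1485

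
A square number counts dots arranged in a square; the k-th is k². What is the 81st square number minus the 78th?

477

81² = 6561 and 78² = 6084.
Difference: 6561 − 6084 = 477.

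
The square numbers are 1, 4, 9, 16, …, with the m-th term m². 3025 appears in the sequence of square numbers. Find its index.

55

We need n² = 3025, so n = √3025 = 55.
Check: 55² = 3025. ✓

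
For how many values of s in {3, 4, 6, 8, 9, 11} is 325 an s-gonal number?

s = 3: P(3, 25) = 325. ✓
s = 4: P(4, 18) = 324 and P(4, 19) = 361; 325 is not s-gonal.
s = 6: P(6, 13) = 325. ✓
s = 8: P(8, 10) = 280 and P(8, 11) = 341; 325 is not s-gonal.
s = 9: P(9, 10) = 325. ✓
s = 11: P(11, 8) = 260 and P(11, 9) = 333; 325 is not s-gonal.
Hits: s ∈ {3, 6, 9} → 3.

3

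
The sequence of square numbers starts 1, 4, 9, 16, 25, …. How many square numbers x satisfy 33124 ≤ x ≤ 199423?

265

The n-th square number is n².
Smallest index with value ≥ 33124: n = 182 (giving 33124).
Largest index with value ≤ 199423: n = 446 (giving 198916).
Indices 182 through 446: 265 terms.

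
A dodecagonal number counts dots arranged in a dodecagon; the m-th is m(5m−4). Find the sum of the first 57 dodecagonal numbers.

Σ i(5i−4) = 5Σi² − 4Σi over i = 1..57.
Σi = 1653 and Σi² = 63365.
5·63365 − 4·1653 = 310213.

310213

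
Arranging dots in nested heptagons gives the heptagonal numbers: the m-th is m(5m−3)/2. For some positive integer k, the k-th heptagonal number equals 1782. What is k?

Set n(5n−3)/2 = 1782, giving 5n² − 3n − 3564 = 0.
The discriminant is 9 + 40·1782 = 71289, and √71289 = 267.
So n = (3 + 267) / 10 = 270/10 = 27.
Check: 27·(5·27 − 3)/2 = 1782. ✓

27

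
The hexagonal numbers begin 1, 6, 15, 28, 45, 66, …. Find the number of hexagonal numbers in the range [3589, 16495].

The n-th hexagonal number is n(2n−1).
Smallest index with value ≥ 3589: n = 43 (giving 3655).
Largest index with value ≤ 16495: n = 91 (giving 16471).
Indices 43 through 91: 49 terms.

49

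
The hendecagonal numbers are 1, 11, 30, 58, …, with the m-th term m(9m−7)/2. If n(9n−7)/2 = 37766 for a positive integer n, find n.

Set n(9n−7)/2 = 37766, giving 9n² − 7n − 75532 = 0.
The discriminant is 49 + 72·37766 = 2719201, and √2719201 = 1649.
So n = (7 + 1649) / 18 = 1656/18 = 92.

92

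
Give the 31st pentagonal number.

1426

The 31st pentagonal number is n(3n−1)/2 with n = 31.
31·(3·31 − 1)/2 = 31·92/2 = 31·46 = 1426.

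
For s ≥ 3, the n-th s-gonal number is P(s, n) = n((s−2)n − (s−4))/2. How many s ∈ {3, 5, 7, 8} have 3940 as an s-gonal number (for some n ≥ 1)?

s = 3: P(3, 88) = 3916 and P(3, 89) = 4005; 3940 is not s-gonal.
s = 5: P(5, 51) = 3876 and P(5, 52) = 4030; 3940 is not s-gonal.
s = 7: P(7, 40) = 3940. ✓
s = 8: P(8, 36) = 3816 and P(8, 37) = 4033; 3940 is not s-gonal.
Hits: s ∈ {7} → 1.

1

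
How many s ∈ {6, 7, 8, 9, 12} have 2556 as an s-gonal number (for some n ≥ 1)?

s = 6: P(6, 36) = 2556. ✓
s = 7: P(7, 32) = 2512 and P(7, 33) = 2673; 2556 is not s-gonal.
s = 8: P(8, 29) = 2465 and P(8, 30) = 2640; 2556 is not s-gonal.
s = 9: P(9, 27) = 2484 and P(9, 28) = 2674; 2556 is not s-gonal.
s = 12: P(12, 23) = 2553 and P(12, 24) = 2784; 2556 is not s-gonal.
Hits: s ∈ {6} → 1.

1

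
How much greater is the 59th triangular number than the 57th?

117

59·60/2 = 1770 and 57·58/2 = 1653.
Difference: 1770 − 1653 = 117.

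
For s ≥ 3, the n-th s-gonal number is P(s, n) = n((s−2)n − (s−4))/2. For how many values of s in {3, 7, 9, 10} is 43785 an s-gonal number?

1

s = 3: P(3, 295) = 43660 and P(3, 296) = 43956; 43785 is not s-gonal.
s = 7: P(7, 132) = 43362 and P(7, 133) = 44023; 43785 is not s-gonal.
s = 9: P(9, 112) = 43624 and P(9, 113) = 44409; 43785 is not s-gonal.
s = 10: P(10, 105) = 43785. ✓
Hits: s ∈ {10} → 1.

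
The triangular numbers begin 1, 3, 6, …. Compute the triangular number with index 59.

1770

The 59th triangular number is n(n+1)/2 with n = 59.
59·60/2 = 3540/2 = 1770.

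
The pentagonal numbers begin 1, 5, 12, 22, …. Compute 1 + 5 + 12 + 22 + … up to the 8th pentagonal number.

288

Σ i(3i−1)/2 = (3Σi² − Σi) / 2 over i = 1..8.
Σi = 36 and Σi² = 204.
(3·204 − 1·36) / 2 = 576/2 = 288.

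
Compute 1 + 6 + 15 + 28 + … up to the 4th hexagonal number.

Σ i(2i−1) = 2Σi² − Σi over i = 1..4.
Σi = 10 and Σi² = 30.
2·30 − 1·10 = 50.

50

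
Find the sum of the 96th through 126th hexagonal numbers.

765421

Σ i(2i−1) = 2Σi² − Σi over i = 96..126.
Σi = 8001 − 4560 = 3441 and Σi² = 674751 − 290320 = 384431.
2·384431 − 1·3441 = 765421.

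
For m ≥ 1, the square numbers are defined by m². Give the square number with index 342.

116964

The 342nd square number is n² with n = 342.
342² = 116964.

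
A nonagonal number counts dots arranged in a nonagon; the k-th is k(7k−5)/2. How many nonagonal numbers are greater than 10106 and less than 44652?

The n-th nonagonal number is n(7n−5)/2.
Smallest index with value > 10106: n = 55 (giving 10450).
Largest index with value < 44652: n = 113 (giving 44409).
Indices 55 through 113: 59 terms.

59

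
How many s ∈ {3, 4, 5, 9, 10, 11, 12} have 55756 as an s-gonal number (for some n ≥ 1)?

1

s = 3: P(3, 333) = 55611 and P(3, 334) = 55945; 55756 is not s-gonal.
s = 4: P(4, 236) = 55696 and P(4, 237) = 56169; 55756 is not s-gonal.
s = 5: P(5, 192) = 55200 and P(5, 193) = 55777; 55756 is not s-gonal.
s = 9: P(9, 126) = 55251 and P(9, 127) = 56134; 55756 is not s-gonal.
s = 10: P(10, 118) = 55342 and P(10, 119) = 56287; 55756 is not s-gonal.
s = 11: P(11, 111) = 55056 and P(11, 112) = 56056; 55756 is not s-gonal.
s = 12: P(12, 106) = 55756. ✓
Hits: s ∈ {12} → 1.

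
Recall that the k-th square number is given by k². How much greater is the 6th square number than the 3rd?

6² = 36 and 3² = 9.
Difference: 36 − 9 = 27.

27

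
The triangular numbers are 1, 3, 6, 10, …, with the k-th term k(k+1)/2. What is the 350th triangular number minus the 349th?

350

Consecutive triangular numbers differ by n: T_{350} − T_{349} = 350.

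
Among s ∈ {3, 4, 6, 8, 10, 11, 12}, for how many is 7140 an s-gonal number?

s = 3: P(3, 119) = 7140. ✓
s = 4: P(4, 84) = 7056 and P(4, 85) = 7225; 7140 is not s-gonal.
s = 6: P(6, 60) = 7140. ✓
s = 8: P(8, 49) = 7105 and P(8, 50) = 7400; 7140 is not s-gonal.
s = 10: P(10, 42) = 6930 and P(10, 43) = 7267; 7140 is not s-gonal.
s = 11: P(11, 40) = 7060 and P(11, 41) = 7421; 7140 is not s-gonal.
s = 12: P(12, 38) = 7068 and P(12, 39) = 7449; 7140 is not s-gonal.
Hits: s ∈ {3, 6} → 2.

2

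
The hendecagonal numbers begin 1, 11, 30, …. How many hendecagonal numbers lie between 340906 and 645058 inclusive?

104

The n-th hendecagonal number is n(9n−7)/2.
Smallest index with value ≥ 340906: n = 276 (giving 341826).
Largest index with value ≤ 645058: n = 379 (giving 645058).
Indices 276 through 379: 104 terms.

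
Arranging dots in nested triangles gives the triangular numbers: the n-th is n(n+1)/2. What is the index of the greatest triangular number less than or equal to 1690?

57

Solve n(n+1)/2 ≤ 1690 for integer n.
n = 57 gives 1653 ≤ 1690, while n = 58 gives 1711 > 1690; so the answer is index 57.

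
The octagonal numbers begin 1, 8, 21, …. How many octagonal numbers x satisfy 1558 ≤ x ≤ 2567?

6

The n-th octagonal number is n(3n−2).
Smallest index with value ≥ 1558: n = 24 (giving 1680).
Largest index with value ≤ 2567: n = 29 (giving 2465).
Indices 24 through 29: 6 terms.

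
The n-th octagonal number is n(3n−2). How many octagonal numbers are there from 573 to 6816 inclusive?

34

The n-th octagonal number is n(3n−2).
Smallest index with value ≥ 573: n = 15 (giving 645).
Largest index with value ≤ 6816: n = 48 (giving 6816).
Indices 15 through 48: 34 terms.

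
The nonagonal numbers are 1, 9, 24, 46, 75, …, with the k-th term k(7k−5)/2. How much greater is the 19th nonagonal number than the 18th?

127

Consecutive nonagonal numbers differ by 7n − 6: here 7·19 − 6 = 127.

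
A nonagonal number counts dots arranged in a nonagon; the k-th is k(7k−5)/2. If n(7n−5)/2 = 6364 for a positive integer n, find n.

Set n(7n−5)/2 = 6364, giving 7n² − 5n − 12728 = 0.
So n = (5 + 597) / 14 = 602/14 = 43.

43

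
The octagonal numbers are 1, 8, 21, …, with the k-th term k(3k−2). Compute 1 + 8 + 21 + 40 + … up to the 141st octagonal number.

2813091

Σ i(3i−2) = 3Σi² − 2Σi over i = 1..141.
Σi = 10011 and Σi² = 944371.
3·944371 − 2·10011 = 2813091.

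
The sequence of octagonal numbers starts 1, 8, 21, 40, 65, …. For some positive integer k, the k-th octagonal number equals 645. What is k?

Set n(3n−2) = 645, giving 3n² − 2n − 645 = 0.
The discriminant is 4 + 12·645 = 7744, and √7744 = 88.
So n = (2 + 88) / 6 = 90/6 = 15.
Check: 15·(3·15 − 2) = 645. ✓

15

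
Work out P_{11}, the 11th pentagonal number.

176

The 11th pentagonal number is n(3n−1)/2 with n = 11.
11·(3·11 − 1)/2 = 11·32/2 = 11·16 = 176.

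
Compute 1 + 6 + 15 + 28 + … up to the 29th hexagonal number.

Σ i(2i−1) = 2Σi² − Σi over i = 1..29.
Σi = 435 and Σi² = 8555.
2·8555 − 1·435 = 16675.

16675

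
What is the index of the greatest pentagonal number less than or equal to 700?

Solve n(3n−1)/2 ≤ 700 for integer n.
n = 21 gives 651 ≤ 700, while n = 22 gives 715 > 700; so the answer is index 21.

21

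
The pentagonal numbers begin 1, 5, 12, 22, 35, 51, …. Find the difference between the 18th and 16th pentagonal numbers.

101

18·(3·18 − 1)/2 = 477 and 16·(3·16 − 1)/2 = 376.
Difference: 477 − 376 = 101.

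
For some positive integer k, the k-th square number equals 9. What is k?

We need n² = 9, so n = √9 = 3.
Check: 3² = 9. ✓

3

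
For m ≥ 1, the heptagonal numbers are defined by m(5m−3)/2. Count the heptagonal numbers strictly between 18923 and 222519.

The n-th heptagonal number is n(5n−3)/2.
Smallest index with value > 18923: n = 88 (giving 19228).
Largest index with value < 222519: n = 298 (giving 221563).
Indices 88 through 298: 211 terms.

211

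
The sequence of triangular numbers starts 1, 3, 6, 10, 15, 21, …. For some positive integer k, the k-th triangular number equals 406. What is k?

28

Set n(n+1)/2 = 406, giving n² + n − 812 = 0.
The discriminant is 1 + 8·406 = 3249, and √3249 = 57.
So n = (-1 + 57) / 2 = 56/2 = 28.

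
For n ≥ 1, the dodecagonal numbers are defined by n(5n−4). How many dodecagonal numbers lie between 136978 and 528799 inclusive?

160

The n-th dodecagonal number is n(5n−4).
Smallest index with value ≥ 136978: n = 166 (giving 137116).
Largest index with value ≤ 528799: n = 325 (giving 526825).
Indices 166 through 325: 160 terms.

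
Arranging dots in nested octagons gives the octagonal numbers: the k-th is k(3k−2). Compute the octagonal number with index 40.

The 40th octagonal number is n(3n−2) with n = 40.
40·(3·40 − 2) = 40·118 = 4720.

4720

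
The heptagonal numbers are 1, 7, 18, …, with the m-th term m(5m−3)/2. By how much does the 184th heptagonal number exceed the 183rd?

916

Consecutive heptagonal numbers differ by 5n − 4: here 5·184 − 4 = 916.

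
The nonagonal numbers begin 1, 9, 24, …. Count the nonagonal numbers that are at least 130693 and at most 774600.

277

The n-th nonagonal number is n(7n−5)/2.
Smallest index with value ≥ 130693: n = 194 (giving 131241).
Largest index with value ≤ 774600: n = 470 (giving 771975).
Indices 194 through 470: 277 terms.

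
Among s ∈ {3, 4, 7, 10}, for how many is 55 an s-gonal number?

s = 3: P(3, 10) = 55. ✓
s = 4: P(4, 7) = 49 and P(4, 8) = 64; 55 is not s-gonal.
s = 7: P(7, 5) = 55. ✓
s = 10: P(10, 4) = 52 and P(10, 5) = 85; 55 is not s-gonal.
Hits: s ∈ {3, 7} → 2.

2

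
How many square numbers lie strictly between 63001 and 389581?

373

The n-th square number is n².
Smallest index with value > 63001: n = 252 (giving 63504).
Largest index with value < 389581: n = 624 (giving 389376).
Indices 252 through 624: 373 terms.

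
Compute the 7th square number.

7² = 49.

49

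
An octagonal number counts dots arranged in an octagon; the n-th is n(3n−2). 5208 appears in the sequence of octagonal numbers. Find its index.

42

Set n(3n−2) = 5208, giving 3n² − 2n − 5208 = 0.
The discriminant is 4 + 12·5208 = 62500, and √62500 = 250.
So n = (2 + 250) / 6 = 252/6 = 42.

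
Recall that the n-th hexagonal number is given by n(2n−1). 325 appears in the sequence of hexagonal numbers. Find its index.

Set n(2n−1) = 325, giving 2n² − n − 325 = 0.
The discriminant is 1 + 8·325 = 2601, and √2601 = 51.
So n = (1 + 51) / 4 = 52/4 = 13.

13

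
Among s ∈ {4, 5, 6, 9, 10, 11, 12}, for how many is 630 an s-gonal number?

1

s = 4: P(4, 25) = 625 and P(4, 26) = 676; 630 is not s-gonal.
s = 5: P(5, 20) = 590 and P(5, 21) = 651; 630 is not s-gonal.
s = 6: P(6, 18) = 630. ✓
s = 9: P(9, 13) = 559 and P(9, 14) = 651; 630 is not s-gonal.
s = 10: P(10, 12) = 540 and P(10, 13) = 637; 630 is not s-gonal.
s = 11: P(11, 12) = 606 and P(11, 13) = 715; 630 is not s-gonal.
s = 12: P(12, 11) = 561 and P(12, 12) = 672; 630 is not s-gonal.
Hits: s ∈ {6} → 1.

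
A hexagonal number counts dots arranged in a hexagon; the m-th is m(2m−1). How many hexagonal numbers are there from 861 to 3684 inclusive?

The n-th hexagonal number is n(2n−1).
Smallest index with value ≥ 861: n = 21 (giving 861).
Largest index with value ≤ 3684: n = 43 (giving 3655).
Indices 21 through 43: 23 terms.

23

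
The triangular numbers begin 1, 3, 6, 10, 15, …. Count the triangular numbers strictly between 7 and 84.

The n-th triangular number is n(n+1)/2.
Smallest index with value > 7: n = 4 (giving 10).
Largest index with value < 84: n = 12 (giving 78).
Indices 4 through 12: 9 terms.

9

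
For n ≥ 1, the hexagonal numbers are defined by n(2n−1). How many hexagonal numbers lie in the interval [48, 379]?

The n-th hexagonal number is n(2n−1).
Smallest index with value ≥ 48: n = 6 (giving 66).
Largest index with value ≤ 379: n = 14 (giving 378).
Indices 6 through 14: 9 terms.

9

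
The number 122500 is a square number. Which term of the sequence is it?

350

We need n² = 122500, so n = √122500 = 350.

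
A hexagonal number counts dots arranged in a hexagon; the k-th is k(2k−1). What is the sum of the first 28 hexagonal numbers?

15022

Σ i(2i−1) = 2Σi² − Σi over i = 1..28.
Σi = 406 and Σi² = 7714.
2·7714 − 1·406 = 15022.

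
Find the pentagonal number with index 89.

11837

The 89th pentagonal number is n(3n−1)/2 with n = 89.
89·(3·89 − 1)/2 = 89·266/2 = 89·133 = 11837.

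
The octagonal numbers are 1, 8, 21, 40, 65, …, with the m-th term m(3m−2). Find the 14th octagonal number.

560

14·(3·14 − 2) = 14·40 = 560.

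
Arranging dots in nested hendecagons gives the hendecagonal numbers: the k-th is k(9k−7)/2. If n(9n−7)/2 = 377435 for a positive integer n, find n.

Set n(9n−7)/2 = 377435, giving 9n² − 7n − 754870 = 0.
The discriminant is 49 + 72·377435 = 27175369, and √27175369 = 5213.
So n = (7 + 5213) / 18 = 5220/18 = 290.

290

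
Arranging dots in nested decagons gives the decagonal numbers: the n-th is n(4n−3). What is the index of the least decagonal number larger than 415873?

323

Solve n(4n−3) > 415873 for integer n.
The largest n with value ≤ 415873 is 322 (since 413770 ≤ 415873 < 416347), so the first above is n = 323, value 416347.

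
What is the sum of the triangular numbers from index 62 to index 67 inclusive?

12683

Σ i(i+1)/2 = (Σi² + Σi) / 2 over i = 62..67.
Σi = 2278 − 1891 = 387 and Σi² = 102510 − 77531 = 24979.
(1·24979 + 1·387) / 2 = 25366/2 = 12683.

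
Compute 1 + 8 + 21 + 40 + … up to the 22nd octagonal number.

10879

Σ i(3i−2) = 3Σi² − 2Σi over i = 1..22.
Σi = 253 and Σi² = 3795.
3·3795 − 2·253 = 10879.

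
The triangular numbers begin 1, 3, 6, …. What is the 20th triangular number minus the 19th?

20

Consecutive triangular numbers differ by n: T_{20} − T_{19} = 20.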